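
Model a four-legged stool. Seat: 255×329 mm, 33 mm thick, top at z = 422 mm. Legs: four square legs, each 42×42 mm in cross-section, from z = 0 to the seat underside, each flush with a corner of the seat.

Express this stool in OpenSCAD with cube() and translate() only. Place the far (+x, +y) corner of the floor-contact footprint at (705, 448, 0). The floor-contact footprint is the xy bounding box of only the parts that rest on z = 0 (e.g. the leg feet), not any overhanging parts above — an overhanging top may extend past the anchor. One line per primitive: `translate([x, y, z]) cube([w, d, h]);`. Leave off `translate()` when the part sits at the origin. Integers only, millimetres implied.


// leg_h = 422 - 33 = 389
translate([450, 119, 389]) cube([255, 329, 33]);
translate([450, 119, 0]) cube([42, 42, 389]);
translate([663, 119, 0]) cube([42, 42, 389]);
translate([450, 406, 0]) cube([42, 42, 389]);
translate([663, 406, 0]) cube([42, 42, 389]);


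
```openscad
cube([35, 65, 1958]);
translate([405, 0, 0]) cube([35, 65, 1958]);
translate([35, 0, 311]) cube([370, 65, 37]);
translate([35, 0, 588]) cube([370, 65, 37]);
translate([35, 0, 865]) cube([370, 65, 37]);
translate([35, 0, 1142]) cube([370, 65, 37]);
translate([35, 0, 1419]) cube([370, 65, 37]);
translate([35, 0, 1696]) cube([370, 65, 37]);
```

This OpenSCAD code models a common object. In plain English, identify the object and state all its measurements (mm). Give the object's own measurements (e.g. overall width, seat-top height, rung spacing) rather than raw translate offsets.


A straight ladder. Two 35×65 mm vertical rails, 1958 mm tall, stand 440 mm apart (outside-to-outside) with their front faces coplanar on the −y side. 6 rungs, each 65 mm deep and 37 mm tall, span between the inner faces of the rails, front faces flush with the rails. The lowest rung's underside is at z = 311 mm and rungs are spaced 277 mm apart (underside to underside).


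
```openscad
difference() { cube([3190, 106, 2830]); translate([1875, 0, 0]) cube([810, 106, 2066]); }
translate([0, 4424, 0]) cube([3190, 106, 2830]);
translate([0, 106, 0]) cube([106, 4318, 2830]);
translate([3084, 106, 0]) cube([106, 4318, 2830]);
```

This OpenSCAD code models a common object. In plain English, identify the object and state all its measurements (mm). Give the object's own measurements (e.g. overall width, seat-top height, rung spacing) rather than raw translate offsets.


A single room: four walls, each 2830 mm tall and 106 mm thick, enclosing an outside footprint 3190×4530 mm (x × y), no floor or roof. The front and back walls (−y and +y sides) run the full x-width; the side walls fit between their inner faces. A door opening 810 mm wide and 2066 mm tall is cut through the front wall from the floor up, its −x edge 1875 mm from the wall's −x end.


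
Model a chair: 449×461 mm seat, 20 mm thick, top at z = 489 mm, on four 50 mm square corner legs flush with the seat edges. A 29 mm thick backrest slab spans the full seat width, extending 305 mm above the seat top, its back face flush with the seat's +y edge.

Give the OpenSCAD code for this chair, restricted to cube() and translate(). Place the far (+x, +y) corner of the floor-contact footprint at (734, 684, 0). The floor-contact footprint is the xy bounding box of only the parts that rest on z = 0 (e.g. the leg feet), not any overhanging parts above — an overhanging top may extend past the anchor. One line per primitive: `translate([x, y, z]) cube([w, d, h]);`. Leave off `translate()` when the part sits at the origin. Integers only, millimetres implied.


translate([285, 223, 469]) cube([449, 461, 20]);
translate([285, 223, 0]) cube([50, 50, 469]);
translate([684, 223, 0]) cube([50, 50, 469]);
translate([285, 634, 0]) cube([50, 50, 469]);
translate([684, 634, 0]) cube([50, 50, 469]);
translate([285, 655, 489]) cube([449, 29, 305]);


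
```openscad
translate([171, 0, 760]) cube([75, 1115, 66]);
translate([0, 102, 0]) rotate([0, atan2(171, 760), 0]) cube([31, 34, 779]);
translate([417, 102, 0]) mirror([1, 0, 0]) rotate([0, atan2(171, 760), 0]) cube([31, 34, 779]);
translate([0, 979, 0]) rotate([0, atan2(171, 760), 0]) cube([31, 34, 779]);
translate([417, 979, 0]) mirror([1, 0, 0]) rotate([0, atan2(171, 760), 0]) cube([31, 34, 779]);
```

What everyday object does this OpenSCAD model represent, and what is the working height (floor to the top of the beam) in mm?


A sawhorse. The overall height is 826 mm.

A beam across two mirrored pairs of raked legs — a sawhorse. The beam's underside is at z = 760 (matching the legs' vertical rise in atan2(171, 760)) and the beam is 66 mm tall, so its top is at 760 + 66 = 826 mm. The raked legs top out at the beam's underside, so that is the highest point.


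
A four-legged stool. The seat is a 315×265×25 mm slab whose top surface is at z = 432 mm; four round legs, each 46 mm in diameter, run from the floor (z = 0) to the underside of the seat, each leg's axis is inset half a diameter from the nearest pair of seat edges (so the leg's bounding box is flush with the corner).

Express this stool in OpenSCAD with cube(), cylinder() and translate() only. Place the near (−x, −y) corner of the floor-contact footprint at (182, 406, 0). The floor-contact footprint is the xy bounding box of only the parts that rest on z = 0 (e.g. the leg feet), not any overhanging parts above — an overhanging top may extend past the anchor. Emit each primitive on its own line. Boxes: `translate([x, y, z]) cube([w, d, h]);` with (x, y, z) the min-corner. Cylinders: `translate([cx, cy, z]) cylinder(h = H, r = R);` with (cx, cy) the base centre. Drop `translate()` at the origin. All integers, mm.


translate([182, 406, 407]) cube([315, 265, 25]);
translate([205, 429, 0]) cylinder(h = 407, r = 23);
translate([474, 429, 0]) cylinder(h = 407, r = 23);
translate([205, 648, 0]) cylinder(h = 407, r = 23);
translate([474, 648, 0]) cylinder(h = 407, r = 23);


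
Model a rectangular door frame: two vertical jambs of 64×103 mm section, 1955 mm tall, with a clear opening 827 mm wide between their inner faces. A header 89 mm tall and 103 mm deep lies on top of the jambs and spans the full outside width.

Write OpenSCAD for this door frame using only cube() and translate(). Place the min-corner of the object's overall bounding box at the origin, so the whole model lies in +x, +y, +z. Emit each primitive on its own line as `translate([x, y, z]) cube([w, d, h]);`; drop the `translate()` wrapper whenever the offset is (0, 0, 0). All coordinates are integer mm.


cube([64, 103, 1955]);
translate([891, 0, 0]) cube([64, 103, 1955]);
translate([0, 0, 1955]) cube([955, 103, 89]);


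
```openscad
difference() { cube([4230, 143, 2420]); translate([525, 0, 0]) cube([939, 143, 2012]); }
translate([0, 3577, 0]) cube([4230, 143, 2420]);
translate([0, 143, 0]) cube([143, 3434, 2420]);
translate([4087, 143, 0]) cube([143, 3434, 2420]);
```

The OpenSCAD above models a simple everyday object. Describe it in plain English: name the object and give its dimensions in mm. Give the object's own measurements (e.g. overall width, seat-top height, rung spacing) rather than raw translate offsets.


A single room: four walls, each 2420 mm tall and 143 mm thick, enclosing an outside footprint 4230×3720 mm (x × y), no floor or roof. The front and back walls (−y and +y sides) run the full x-width; the side walls fit between their inner faces. A door opening 939 mm wide and 2012 mm tall is cut through the front wall from the floor up, its −x edge 525 mm from the wall's −x end.


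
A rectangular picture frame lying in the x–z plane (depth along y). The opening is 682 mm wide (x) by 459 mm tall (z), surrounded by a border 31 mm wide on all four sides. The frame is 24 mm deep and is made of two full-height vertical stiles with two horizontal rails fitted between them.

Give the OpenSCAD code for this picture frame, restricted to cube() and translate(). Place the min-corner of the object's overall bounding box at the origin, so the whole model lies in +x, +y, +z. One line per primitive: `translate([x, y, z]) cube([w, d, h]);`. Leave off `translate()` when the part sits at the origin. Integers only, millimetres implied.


cube([31, 24, 521]);
translate([713, 0, 0]) cube([31, 24, 521]);
translate([31, 0, 0]) cube([682, 24, 31]);
translate([31, 0, 490]) cube([682, 24, 31]);


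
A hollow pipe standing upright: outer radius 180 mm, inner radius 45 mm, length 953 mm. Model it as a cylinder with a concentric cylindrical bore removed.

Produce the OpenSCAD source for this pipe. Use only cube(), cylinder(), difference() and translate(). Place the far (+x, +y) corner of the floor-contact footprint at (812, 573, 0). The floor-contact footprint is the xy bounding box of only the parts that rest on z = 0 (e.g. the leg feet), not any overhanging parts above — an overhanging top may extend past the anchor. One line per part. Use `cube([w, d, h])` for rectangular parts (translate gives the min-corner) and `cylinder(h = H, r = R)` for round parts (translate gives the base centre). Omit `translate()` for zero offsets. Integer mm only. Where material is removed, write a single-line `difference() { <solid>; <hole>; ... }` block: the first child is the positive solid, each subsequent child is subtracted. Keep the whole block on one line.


difference() { translate([632, 393, 0]) cylinder(h = 953, r = 180); translate([632, 393, 0]) cylinder(h = 953, r = 45); }


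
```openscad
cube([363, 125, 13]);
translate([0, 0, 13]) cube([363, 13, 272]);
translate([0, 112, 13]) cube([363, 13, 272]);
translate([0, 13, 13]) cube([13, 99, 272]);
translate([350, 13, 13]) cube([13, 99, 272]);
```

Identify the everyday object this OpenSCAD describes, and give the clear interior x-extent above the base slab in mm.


An open box. The internal width is 337 mm.

A 363×125 base slab with four walls standing on it — an open box. The base is 363 mm wide and the walls are 13 mm thick, so the internal width is 363 − 2 × 13 = 337 mm.


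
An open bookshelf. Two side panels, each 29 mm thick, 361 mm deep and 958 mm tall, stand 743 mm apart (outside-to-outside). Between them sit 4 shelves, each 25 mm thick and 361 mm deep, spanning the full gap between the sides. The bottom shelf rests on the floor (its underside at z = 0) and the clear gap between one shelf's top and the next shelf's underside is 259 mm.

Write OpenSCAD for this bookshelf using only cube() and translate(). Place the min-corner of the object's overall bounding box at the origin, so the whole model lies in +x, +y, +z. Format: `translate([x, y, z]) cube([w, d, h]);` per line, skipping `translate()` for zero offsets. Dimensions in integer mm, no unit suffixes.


cube([29, 361, 958]);
translate([714, 0, 0]) cube([29, 361, 958]);
translate([29, 0, 0]) cube([685, 361, 25]);
translate([29, 0, 284]) cube([685, 361, 25]);
translate([29, 0, 568]) cube([685, 361, 25]);
translate([29, 0, 852]) cube([685, 361, 25]);


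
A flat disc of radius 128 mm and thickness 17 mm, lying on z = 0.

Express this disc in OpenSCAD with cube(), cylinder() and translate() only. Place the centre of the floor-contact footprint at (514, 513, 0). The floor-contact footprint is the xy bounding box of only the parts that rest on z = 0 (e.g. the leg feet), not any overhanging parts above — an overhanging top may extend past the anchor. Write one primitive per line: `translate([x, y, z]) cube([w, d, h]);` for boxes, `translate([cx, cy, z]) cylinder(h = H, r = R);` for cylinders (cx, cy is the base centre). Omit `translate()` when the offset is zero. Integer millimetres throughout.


translate([514, 513, 0]) cylinder(h = 17, r = 128);


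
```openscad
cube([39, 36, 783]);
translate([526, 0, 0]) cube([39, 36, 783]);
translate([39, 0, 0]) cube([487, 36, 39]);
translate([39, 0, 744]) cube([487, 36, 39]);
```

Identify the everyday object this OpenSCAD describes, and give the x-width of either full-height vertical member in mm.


A picture frame. The border width is 39 mm.

Four thin pieces enclosing a rectangular opening — a picture frame. The two full-height stiles are 783 mm tall; the top rail sits at z = 744 and is 39 mm tall, so the border above the opening is 783 − 744 = 39 mm, matching the stile x-width.


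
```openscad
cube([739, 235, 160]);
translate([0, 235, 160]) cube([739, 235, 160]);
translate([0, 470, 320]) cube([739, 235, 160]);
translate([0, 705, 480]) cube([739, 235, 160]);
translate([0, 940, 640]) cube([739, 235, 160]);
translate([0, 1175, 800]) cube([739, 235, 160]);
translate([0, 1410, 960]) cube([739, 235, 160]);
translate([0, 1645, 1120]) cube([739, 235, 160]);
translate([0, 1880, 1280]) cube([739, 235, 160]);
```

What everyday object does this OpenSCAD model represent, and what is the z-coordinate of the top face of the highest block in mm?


A staircase. The total rise is 1440 mm.

9 identical blocks, each offset up and back from the previous — a staircase. Each step is 160 mm tall and there are 9 of them, so the total rise is 9 × 160 = 1440 mm.


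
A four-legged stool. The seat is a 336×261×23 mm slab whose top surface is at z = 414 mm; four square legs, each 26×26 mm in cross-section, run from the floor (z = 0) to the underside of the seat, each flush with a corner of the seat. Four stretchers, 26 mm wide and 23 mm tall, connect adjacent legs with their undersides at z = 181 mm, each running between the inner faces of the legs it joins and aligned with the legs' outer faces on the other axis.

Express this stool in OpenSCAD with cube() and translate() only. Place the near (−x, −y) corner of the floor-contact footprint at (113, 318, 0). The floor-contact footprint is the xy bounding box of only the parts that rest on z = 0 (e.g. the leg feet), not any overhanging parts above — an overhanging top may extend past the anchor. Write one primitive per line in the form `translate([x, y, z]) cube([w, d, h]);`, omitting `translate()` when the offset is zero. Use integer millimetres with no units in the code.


translate([113, 318, 391]) cube([336, 261, 23]);
translate([113, 318, 0]) cube([26, 26, 391]);
translate([423, 318, 0]) cube([26, 26, 391]);
translate([113, 553, 0]) cube([26, 26, 391]);
translate([423, 553, 0]) cube([26, 26, 391]);
translate([139, 318, 181]) cube([284, 26, 23]);
translate([139, 553, 181]) cube([284, 26, 23]);
translate([113, 344, 181]) cube([26, 209, 23]);
translate([423, 344, 181]) cube([26, 209, 23]);


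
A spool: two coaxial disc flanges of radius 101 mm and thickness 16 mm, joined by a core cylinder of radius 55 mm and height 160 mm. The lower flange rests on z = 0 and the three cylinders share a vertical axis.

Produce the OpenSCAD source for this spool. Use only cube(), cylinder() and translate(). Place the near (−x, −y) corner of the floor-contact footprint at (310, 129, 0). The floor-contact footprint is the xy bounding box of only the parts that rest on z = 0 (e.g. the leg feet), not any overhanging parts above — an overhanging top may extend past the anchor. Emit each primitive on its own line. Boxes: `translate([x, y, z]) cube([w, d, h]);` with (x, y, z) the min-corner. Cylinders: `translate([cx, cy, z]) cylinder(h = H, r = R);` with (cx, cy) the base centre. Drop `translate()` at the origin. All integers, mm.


translate([411, 230, 0]) cylinder(h = 16, r = 101);
translate([411, 230, 16]) cylinder(h = 160, r = 55);
translate([411, 230, 176]) cylinder(h = 16, r = 101);


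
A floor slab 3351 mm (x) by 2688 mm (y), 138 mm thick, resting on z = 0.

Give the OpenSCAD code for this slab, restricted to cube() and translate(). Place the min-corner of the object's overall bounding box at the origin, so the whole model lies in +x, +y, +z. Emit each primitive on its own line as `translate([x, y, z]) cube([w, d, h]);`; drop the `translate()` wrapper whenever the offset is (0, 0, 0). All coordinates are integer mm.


cube([3351, 2688, 138]);


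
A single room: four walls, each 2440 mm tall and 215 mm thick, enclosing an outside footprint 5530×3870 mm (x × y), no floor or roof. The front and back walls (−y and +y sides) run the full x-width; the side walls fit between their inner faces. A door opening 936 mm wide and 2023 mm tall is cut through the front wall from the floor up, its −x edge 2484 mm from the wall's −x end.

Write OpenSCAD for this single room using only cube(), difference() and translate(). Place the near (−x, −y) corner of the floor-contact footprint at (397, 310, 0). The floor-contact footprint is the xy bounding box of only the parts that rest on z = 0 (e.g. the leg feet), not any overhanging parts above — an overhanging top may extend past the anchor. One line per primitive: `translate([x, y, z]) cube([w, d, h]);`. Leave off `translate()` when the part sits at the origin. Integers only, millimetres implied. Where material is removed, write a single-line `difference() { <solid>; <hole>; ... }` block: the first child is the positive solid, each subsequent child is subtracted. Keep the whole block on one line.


difference() { translate([397, 310, 0]) cube([5530, 215, 2440]); translate([2881, 310, 0]) cube([936, 215, 2023]); }
translate([397, 3965, 0]) cube([5530, 215, 2440]);
translate([397, 525, 0]) cube([215, 3440, 2440]);
translate([5712, 525, 0]) cube([215, 3440, 2440]);


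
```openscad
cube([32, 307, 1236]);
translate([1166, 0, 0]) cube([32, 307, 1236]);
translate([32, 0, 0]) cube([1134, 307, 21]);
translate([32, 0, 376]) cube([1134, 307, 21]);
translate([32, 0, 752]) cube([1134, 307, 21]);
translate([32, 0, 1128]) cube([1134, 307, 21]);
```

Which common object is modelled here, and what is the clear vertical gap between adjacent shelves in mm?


A bookshelf. The clear shelf gap is 355 mm.

Two tall side panels with 4 horizontal boards between them — a bookshelf. The first two shelf undersides are at z = 0 and z = 376; with shelf thickness 21, the clear gap is 376 − 0 − 21 = 355 mm.


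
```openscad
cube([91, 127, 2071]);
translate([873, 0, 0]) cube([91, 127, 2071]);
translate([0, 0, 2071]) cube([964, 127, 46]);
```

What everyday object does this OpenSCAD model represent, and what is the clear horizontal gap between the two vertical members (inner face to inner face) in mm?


A door frame. The clear opening width is 782 mm.

Two 2071 mm tall posts with a header on top — a door frame. The left jamb is 91 mm wide at x = 0; the right jamb starts at x = 873. The clear opening is 873 − 91 = 782 mm.


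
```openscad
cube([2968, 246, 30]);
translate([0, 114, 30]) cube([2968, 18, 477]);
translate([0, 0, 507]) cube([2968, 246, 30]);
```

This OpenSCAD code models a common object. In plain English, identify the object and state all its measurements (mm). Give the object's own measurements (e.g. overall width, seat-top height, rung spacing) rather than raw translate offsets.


An I-beam lying along x, 2968 mm long. Overall section height 537 mm. Two flanges 246 mm wide (y) and 30 mm thick, one on the floor and one at the top; a web 18 mm thick runs between them, centred on the flange width.


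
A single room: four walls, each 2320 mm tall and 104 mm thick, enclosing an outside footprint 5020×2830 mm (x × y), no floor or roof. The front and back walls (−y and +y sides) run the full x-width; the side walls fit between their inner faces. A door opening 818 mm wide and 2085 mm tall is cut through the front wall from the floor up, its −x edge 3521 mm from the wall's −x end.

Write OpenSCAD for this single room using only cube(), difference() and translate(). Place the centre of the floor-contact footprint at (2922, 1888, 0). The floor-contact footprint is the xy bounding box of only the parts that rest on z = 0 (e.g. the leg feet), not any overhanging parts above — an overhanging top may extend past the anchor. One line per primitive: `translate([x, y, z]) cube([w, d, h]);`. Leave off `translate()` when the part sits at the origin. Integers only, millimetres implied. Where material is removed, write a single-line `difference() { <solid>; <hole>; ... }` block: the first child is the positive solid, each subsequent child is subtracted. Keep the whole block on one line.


difference() { translate([412, 473, 0]) cube([5020, 104, 2320]); translate([3933, 473, 0]) cube([818, 104, 2085]); }
translate([412, 3199, 0]) cube([5020, 104, 2320]);
translate([412, 577, 0]) cube([104, 2622, 2320]);
translate([5328, 577, 0]) cube([104, 2622, 2320]);


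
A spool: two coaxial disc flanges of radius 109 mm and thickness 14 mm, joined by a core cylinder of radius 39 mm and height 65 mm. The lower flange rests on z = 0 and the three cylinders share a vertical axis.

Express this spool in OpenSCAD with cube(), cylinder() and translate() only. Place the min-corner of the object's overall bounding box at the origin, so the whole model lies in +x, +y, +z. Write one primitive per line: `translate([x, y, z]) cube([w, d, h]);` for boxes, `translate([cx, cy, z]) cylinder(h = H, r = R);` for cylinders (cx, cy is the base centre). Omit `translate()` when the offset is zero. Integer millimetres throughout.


translate([109, 109, 0]) cylinder(h = 14, r = 109);
translate([109, 109, 14]) cylinder(h = 65, r = 39);
translate([109, 109, 79]) cylinder(h = 14, r = 109);


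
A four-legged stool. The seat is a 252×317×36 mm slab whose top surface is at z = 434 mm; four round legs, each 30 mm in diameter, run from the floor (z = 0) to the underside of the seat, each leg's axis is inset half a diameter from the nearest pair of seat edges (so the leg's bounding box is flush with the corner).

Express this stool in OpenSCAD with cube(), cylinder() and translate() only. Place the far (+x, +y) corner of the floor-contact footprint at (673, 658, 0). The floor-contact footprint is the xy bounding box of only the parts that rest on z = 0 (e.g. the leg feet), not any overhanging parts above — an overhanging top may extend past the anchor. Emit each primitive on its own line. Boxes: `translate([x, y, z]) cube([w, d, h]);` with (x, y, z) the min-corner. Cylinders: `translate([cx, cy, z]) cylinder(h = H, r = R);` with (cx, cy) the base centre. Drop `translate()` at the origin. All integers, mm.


translate([421, 341, 398]) cube([252, 317, 36]);
translate([436, 356, 0]) cylinder(h = 398, r = 15);
translate([658, 356, 0]) cylinder(h = 398, r = 15);
translate([436, 643, 0]) cylinder(h = 398, r = 15);
translate([658, 643, 0]) cylinder(h = 398, r = 15);


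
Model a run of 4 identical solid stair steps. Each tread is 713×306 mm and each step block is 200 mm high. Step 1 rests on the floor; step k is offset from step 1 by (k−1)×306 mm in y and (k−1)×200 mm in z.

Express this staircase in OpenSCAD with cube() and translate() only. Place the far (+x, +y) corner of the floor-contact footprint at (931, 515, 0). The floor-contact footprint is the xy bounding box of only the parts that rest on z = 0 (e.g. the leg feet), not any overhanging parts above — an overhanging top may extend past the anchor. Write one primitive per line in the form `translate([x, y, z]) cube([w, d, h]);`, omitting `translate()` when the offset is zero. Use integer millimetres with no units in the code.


translate([218, 209, 0]) cube([713, 306, 200]);
translate([218, 515, 200]) cube([713, 306, 200]);
translate([218, 821, 400]) cube([713, 306, 200]);
translate([218, 1127, 600]) cube([713, 306, 200]);


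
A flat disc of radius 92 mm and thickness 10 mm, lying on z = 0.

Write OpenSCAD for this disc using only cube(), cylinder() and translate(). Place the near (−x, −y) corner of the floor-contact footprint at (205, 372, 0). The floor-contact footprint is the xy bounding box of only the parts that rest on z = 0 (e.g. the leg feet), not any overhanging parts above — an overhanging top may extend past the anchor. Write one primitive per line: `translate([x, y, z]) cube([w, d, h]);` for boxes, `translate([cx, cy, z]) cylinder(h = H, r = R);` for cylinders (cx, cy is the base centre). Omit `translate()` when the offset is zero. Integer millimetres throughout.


translate([297, 464, 0]) cylinder(h = 10, r = 92);


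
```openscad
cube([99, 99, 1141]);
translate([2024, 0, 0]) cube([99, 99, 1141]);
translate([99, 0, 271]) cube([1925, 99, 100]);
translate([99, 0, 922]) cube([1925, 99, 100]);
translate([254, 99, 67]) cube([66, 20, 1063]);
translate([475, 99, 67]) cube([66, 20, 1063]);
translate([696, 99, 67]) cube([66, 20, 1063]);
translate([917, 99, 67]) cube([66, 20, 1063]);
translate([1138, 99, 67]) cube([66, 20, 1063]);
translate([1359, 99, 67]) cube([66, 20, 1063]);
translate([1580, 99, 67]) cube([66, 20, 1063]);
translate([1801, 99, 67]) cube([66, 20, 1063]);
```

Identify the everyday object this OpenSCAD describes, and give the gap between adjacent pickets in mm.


A fence section. The picket gap is 155 mm.

Two posts, two rails, 8 pickets — a fence section. Span 1925 mm holds 8 pickets of 66 mm with 9 equal gaps: ⌊(1925 − 8·66) / 9⌋ = 155 mm.


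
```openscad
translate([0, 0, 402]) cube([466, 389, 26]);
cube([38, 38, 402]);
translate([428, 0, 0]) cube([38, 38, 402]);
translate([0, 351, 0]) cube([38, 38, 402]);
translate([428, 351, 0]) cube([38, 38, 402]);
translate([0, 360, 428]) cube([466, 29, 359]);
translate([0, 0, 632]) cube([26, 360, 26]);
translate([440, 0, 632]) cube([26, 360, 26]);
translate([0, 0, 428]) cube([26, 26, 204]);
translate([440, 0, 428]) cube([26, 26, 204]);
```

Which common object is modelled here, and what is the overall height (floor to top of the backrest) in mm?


A chair. The overall height is 787 mm.

A slab on four corner posts with a tall panel at the back — a chair. The seat slab sits at z = 402 with thickness 26, and the 359 mm backrest starts at the seat top, so the overall height is 402 + 26 + 359 = 787 mm.


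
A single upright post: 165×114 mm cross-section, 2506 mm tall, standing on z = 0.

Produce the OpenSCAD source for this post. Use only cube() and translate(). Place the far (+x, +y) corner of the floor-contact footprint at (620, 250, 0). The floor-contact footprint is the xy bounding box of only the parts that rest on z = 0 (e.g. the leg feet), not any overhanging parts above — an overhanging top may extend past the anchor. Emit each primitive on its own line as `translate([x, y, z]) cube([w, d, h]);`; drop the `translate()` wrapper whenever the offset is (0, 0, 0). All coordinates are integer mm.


translate([455, 136, 0]) cube([165, 114, 2506]);


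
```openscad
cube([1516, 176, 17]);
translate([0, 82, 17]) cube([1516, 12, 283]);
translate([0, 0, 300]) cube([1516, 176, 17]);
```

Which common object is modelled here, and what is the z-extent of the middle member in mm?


An I-beam. The web height is 283 mm.

Two wide flanges with a thin centred web — an I-beam. Overall 317 mm minus two 17 mm flanges gives a web of 317 − 2·17 = 283 mm.


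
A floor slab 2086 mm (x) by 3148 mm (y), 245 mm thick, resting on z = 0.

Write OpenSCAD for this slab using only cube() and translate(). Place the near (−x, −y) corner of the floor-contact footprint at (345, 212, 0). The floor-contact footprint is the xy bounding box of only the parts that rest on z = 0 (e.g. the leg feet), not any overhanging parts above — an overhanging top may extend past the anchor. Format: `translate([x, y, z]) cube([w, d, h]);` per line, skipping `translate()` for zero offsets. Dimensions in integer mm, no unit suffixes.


translate([345, 212, 0]) cube([2086, 3148, 245]);


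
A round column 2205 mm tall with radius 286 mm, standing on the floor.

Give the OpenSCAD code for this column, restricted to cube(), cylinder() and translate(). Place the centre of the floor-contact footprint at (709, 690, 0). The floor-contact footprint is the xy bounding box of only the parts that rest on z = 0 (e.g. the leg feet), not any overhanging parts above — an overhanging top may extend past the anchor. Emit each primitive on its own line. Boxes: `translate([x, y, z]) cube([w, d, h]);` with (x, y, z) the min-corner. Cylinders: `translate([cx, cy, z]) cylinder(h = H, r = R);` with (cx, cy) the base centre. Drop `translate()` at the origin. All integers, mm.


translate([709, 690, 0]) cylinder(h = 2205, r = 286);


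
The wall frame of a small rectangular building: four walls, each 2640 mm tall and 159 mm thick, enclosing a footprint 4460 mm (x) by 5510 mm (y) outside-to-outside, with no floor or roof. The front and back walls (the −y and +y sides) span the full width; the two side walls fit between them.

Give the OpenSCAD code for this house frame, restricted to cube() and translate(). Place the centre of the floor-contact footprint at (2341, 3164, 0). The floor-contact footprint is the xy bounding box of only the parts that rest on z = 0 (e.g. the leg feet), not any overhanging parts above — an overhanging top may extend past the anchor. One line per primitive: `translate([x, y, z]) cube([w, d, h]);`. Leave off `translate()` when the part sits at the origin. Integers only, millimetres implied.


translate([111, 409, 0]) cube([4460, 159, 2640]);
translate([111, 5760, 0]) cube([4460, 159, 2640]);
translate([111, 568, 0]) cube([159, 5192, 2640]);
translate([4412, 568, 0]) cube([159, 5192, 2640]);


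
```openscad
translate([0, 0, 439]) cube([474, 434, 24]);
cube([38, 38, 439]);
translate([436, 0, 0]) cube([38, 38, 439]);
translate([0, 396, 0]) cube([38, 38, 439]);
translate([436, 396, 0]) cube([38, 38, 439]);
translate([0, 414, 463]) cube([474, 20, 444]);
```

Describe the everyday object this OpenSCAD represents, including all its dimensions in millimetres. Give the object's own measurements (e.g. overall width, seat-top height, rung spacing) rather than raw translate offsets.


A chair. The seat is a 474×434×24 mm slab with its top at z = 463 mm, on four 38×38 mm corner legs (flush with the seat edges, standing on z = 0). A flat backrest 20 mm thick, 444 mm tall, spans the full seat width and rises from the seat top along its +y edge, rear face flush with the rear of the seat.


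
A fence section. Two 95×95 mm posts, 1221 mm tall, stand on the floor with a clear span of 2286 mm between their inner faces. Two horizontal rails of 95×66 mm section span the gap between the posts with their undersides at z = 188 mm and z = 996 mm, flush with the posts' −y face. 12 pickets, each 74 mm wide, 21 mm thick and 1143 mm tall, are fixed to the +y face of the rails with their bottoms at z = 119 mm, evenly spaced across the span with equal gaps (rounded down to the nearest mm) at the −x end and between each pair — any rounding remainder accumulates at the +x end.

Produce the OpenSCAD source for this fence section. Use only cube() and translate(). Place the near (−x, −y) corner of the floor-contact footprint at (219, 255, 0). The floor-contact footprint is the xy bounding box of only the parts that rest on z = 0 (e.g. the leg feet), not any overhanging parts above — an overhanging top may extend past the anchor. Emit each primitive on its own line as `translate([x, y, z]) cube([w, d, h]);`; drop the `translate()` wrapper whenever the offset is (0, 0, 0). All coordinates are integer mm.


translate([219, 255, 0]) cube([95, 95, 1221]);
translate([2600, 255, 0]) cube([95, 95, 1221]);
translate([314, 255, 188]) cube([2286, 95, 66]);
translate([314, 255, 996]) cube([2286, 95, 66]);
translate([421, 350, 119]) cube([74, 21, 1143]);
translate([602, 350, 119]) cube([74, 21, 1143]);
translate([783, 350, 119]) cube([74, 21, 1143]);
translate([964, 350, 119]) cube([74, 21, 1143]);
translate([1145, 350, 119]) cube([74, 21, 1143]);
translate([1326, 350, 119]) cube([74, 21, 1143]);
translate([1507, 350, 119]) cube([74, 21, 1143]);
translate([1688, 350, 119]) cube([74, 21, 1143]);
translate([1869, 350, 119]) cube([74, 21, 1143]);
translate([2050, 350, 119]) cube([74, 21, 1143]);
translate([2231, 350, 119]) cube([74, 21, 1143]);
translate([2412, 350, 119]) cube([74, 21, 1143]);


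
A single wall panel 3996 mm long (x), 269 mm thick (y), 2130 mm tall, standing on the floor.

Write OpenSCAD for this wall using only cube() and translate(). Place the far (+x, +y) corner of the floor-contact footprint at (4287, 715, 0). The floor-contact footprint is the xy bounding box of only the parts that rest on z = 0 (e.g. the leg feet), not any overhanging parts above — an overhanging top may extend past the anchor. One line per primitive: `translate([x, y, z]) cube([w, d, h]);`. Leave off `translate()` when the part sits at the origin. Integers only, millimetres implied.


translate([291, 446, 0]) cube([3996, 269, 2130]);


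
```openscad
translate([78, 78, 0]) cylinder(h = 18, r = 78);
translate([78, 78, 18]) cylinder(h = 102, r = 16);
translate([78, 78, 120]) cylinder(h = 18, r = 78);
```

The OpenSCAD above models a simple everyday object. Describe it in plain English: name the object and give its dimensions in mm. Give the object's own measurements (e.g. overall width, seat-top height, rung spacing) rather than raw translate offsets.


A spool: two coaxial disc flanges of radius 78 mm and thickness 18 mm, joined by a core cylinder of radius 16 mm and height 102 mm. The lower flange rests on z = 0 and the three cylinders share a vertical axis.


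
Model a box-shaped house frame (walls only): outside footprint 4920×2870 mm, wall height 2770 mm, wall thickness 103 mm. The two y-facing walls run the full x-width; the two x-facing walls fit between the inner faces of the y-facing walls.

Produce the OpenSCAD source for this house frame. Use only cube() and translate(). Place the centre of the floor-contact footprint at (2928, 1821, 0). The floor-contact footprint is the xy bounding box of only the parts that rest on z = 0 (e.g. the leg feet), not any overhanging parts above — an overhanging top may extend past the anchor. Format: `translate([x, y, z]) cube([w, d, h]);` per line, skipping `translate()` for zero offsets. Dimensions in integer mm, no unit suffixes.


translate([468, 386, 0]) cube([4920, 103, 2770]);
translate([468, 3153, 0]) cube([4920, 103, 2770]);
translate([468, 489, 0]) cube([103, 2664, 2770]);
translate([5285, 489, 0]) cube([103, 2664, 2770]);


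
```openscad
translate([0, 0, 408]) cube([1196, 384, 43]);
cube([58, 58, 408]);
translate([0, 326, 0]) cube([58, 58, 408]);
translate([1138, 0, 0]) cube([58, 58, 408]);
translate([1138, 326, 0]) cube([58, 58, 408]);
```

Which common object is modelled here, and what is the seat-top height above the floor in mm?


A bench. The seat-top height is 451 mm.

A long slab on four corner posts — a bench. The slab sits at z = 408 with thickness 43, so the top is 408 + 43 = 451 mm.


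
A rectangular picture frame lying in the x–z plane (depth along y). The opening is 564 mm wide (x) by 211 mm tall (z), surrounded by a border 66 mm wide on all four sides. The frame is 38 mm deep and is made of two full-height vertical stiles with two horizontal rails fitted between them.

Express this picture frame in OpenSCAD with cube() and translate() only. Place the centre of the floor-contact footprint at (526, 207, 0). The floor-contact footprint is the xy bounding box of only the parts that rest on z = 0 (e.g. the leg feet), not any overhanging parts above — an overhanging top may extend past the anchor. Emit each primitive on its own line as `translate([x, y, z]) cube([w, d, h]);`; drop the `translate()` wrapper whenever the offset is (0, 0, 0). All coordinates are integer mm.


translate([178, 188, 0]) cube([66, 38, 343]);
translate([808, 188, 0]) cube([66, 38, 343]);
translate([244, 188, 0]) cube([564, 38, 66]);
translate([244, 188, 277]) cube([564, 38, 66]);


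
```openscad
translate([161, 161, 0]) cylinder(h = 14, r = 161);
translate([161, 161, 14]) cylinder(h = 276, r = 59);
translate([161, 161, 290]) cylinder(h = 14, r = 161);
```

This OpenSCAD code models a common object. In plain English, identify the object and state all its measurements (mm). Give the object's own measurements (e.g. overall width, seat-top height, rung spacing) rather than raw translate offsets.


A spool: two coaxial disc flanges of radius 161 mm and thickness 14 mm, joined by a core cylinder of radius 59 mm and height 276 mm. The lower flange rests on z = 0 and the three cylinders share a vertical axis.


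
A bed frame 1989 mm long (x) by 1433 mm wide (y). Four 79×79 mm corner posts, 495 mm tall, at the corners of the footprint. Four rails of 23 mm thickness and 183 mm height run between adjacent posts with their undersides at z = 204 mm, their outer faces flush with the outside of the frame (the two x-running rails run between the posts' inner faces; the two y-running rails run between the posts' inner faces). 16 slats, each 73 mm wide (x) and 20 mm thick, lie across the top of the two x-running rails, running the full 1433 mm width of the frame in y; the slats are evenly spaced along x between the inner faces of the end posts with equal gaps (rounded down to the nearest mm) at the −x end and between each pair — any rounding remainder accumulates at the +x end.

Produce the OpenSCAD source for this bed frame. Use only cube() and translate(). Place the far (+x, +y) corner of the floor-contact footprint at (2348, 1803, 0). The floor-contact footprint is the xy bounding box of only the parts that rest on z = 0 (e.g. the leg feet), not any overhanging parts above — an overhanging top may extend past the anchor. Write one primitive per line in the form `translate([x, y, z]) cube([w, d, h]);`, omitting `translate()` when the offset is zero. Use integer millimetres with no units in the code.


translate([359, 370, 0]) cube([79, 79, 495]);
translate([359, 1724, 0]) cube([79, 79, 495]);
translate([2269, 370, 0]) cube([79, 79, 495]);
translate([2269, 1724, 0]) cube([79, 79, 495]);
translate([438, 370, 204]) cube([1831, 23, 183]);
translate([438, 1780, 204]) cube([1831, 23, 183]);
translate([359, 449, 204]) cube([23, 1275, 183]);
translate([2325, 449, 204]) cube([23, 1275, 183]);
translate([477, 370, 387]) cube([73, 1433, 20]);
translate([589, 370, 387]) cube([73, 1433, 20]);
translate([701, 370, 387]) cube([73, 1433, 20]);
translate([813, 370, 387]) cube([73, 1433, 20]);
translate([925, 370, 387]) cube([73, 1433, 20]);
translate([1037, 370, 387]) cube([73, 1433, 20]);
translate([1149, 370, 387]) cube([73, 1433, 20]);
translate([1261, 370, 387]) cube([73, 1433, 20]);
translate([1373, 370, 387]) cube([73, 1433, 20]);
translate([1485, 370, 387]) cube([73, 1433, 20]);
translate([1597, 370, 387]) cube([73, 1433, 20]);
translate([1709, 370, 387]) cube([73, 1433, 20]);
translate([1821, 370, 387]) cube([73, 1433, 20]);
translate([1933, 370, 387]) cube([73, 1433, 20]);
translate([2045, 370, 387]) cube([73, 1433, 20]);
translate([2157, 370, 387]) cube([73, 1433, 20]);


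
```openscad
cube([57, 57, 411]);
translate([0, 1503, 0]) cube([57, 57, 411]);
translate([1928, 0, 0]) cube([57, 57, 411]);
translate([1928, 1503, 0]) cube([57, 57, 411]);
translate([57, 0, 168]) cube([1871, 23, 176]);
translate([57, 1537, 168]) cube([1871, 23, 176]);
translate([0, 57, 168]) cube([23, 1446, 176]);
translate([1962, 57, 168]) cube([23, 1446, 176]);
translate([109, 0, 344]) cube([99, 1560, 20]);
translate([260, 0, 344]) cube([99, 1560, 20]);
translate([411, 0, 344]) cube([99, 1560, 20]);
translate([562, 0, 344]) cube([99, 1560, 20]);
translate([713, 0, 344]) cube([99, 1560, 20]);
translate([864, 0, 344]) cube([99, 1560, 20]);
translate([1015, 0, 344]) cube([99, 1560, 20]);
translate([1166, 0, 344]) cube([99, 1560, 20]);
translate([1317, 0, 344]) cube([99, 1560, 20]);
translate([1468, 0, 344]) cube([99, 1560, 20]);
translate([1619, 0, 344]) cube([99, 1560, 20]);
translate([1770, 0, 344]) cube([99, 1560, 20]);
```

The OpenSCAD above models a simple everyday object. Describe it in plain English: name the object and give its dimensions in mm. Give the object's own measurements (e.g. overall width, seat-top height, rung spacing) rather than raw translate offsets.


A bed frame 1985 mm long (x) by 1560 mm wide (y). Four 57×57 mm corner posts, 411 mm tall, at the corners of the footprint. Four rails of 23 mm thickness and 176 mm height run between adjacent posts with their undersides at z = 168 mm, their outer faces flush with the outside of the frame (the two x-running rails run between the posts' inner faces; the two y-running rails run between the posts' inner faces). 12 slats, each 99 mm wide (x) and 20 mm thick, lie across the top of the two x-running rails, running the full 1560 mm width of the frame in y; along x they sit between the end posts with a 52 mm gap after the −x posts and between neighbouring slats, leaving 59 mm before the +x posts.
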